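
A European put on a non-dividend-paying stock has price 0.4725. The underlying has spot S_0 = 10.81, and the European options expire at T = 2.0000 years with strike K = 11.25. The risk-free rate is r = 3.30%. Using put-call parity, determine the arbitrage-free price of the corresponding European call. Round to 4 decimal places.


Put-call parity: C - P = S_0 * exp(-qT) - K * exp(-rT).
S_0 * exp(-qT) = 10.8100 * 1.00000000 = 10.81000000
K * exp(-rT) = 11.2500 * 0.93613086 = 10.53147222
C = P + S*exp(-qT) - K*exp(-rT)
C = 0.4725 + 10.81000000 - 10.53147222 = 0.7510

Answer: Call price = 0.7510


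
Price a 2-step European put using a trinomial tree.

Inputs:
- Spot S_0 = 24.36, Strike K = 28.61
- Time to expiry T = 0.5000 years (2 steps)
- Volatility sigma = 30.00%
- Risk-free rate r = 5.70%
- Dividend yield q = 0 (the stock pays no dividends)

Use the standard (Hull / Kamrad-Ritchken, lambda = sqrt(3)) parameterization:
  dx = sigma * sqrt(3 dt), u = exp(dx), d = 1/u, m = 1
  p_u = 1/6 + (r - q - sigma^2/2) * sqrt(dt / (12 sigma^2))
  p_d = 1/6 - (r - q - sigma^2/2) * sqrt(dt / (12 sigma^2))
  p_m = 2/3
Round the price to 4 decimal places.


dt = T/N = 0.250000; dx = sigma*sqrt(3*dt) = 0.259808
u = exp(dx) = 1.296681; d = 1/u = 0.771200
p_u = 0.172440, p_m = 0.666667, p_d = 0.160893
Discount per step: exp(-r*dt) = 0.985851
Stock lattice S(k, j) with j the centered position index:
  k=0: S(0,+0) = 24.3600
  k=1: S(1,-1) = 18.7864; S(1,+0) = 24.3600; S(1,+1) = 31.5871
  k=2: S(2,-2) = 14.4881; S(2,-1) = 18.7864; S(2,+0) = 24.3600; S(2,+1) = 31.5871; S(2,+2) = 40.9584
Terminal payoffs V(N, j) = max(K - S_T, 0):
  V(2,-2) = 14.121906; V(2,-1) = 9.823570; V(2,+0) = 4.250000; V(2,+1) = 0.000000; V(2,+2) = 0.000000
Backward induction: V(k, j) = exp(-r*dt) * [p_u * V(k+1, j+1) + p_m * V(k+1, j) + p_d * V(k+1, j-1)]
  V(1,-1) = exp(-r*dt) * [p_u*4.250000 + p_m*9.823570 + p_d*14.121906] = 9.418856
  V(1,+0) = exp(-r*dt) * [p_u*0.000000 + p_m*4.250000 + p_d*9.823570] = 4.351427
  V(1,+1) = exp(-r*dt) * [p_u*0.000000 + p_m*0.000000 + p_d*4.250000] = 0.674121
  V(0,+0) = exp(-r*dt) * [p_u*0.674121 + p_m*4.351427 + p_d*9.418856] = 4.468494

Answer: Price = V(0,0) = 4.4685


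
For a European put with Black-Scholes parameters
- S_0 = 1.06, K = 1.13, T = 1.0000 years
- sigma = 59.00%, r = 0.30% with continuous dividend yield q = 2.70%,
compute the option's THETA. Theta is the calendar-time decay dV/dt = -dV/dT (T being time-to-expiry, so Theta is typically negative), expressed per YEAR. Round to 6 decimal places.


d1 = 0.1459343651; d2 = -0.4440656349
phi(d1) = 0.3947167134; exp(-qT) = 0.9733612415; exp(-rT) = 0.9970044955
Theta = -S*exp(-qT)*phi(d1)*sigma/(2*sqrt(T)) + r*K*exp(-rT)*N(-d2) - q*S*exp(-qT)*N(-d1)
N(-d1) = 0.4419866013; N(-d2) = 0.6715024344; sqrt(T) = 1.0000000000
Term 1 = -1.0600 * 0.9733612415 * 0.3947167134 * 0.5900 / (2 * 1.0000000000) = -0.1201399498
Term 2 = 0.0030 * 1.1300 * 0.9970044955 * 0.6715024344 = 0.0022695743
Term 3 = -0.0270 * 1.0600 * 0.9733612415 * 0.4419866013 = -0.0123126854
Theta = -0.1201399498 + (0.0022695743) + (-0.0123126854) = -0.130183

Answer: Theta = -0.130183


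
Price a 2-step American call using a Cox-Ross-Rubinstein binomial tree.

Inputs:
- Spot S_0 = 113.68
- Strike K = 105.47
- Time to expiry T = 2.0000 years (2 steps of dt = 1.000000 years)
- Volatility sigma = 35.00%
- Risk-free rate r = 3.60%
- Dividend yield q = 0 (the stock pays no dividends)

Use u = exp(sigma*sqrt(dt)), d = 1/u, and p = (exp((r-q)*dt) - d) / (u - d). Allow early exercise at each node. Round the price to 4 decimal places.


Answer: Price = V(0,0) = 28.6074

Derivation:
dt = T/N = 1.000000
u = exp(sigma*sqrt(dt)) = 1.419068; d = 1/u = 0.704688
p = (exp((r-q)*dt) - d) / (u - d) = 0.464694
Discount per step: exp(-r*dt) = 0.964640
Stock lattice S(k, i) with i counting down-moves:
  k=0: S(0,0) = 113.6800
  k=1: S(1,0) = 161.3196; S(1,1) = 80.1089
  k=2: S(2,0) = 228.9234; S(2,1) = 113.6800; S(2,2) = 56.4518
Terminal payoffs V(N, i) = max(S_T - K, 0):
  V(2,0) = 123.453408; V(2,1) = 8.210000; V(2,2) = 0.000000
Backward induction: V(k, i) = exp(-r*dt) * [p * V(k+1, i) + (1-p) * V(k+1, i+1)]; then take max(V_cont, immediate exercise) for American.
  V(1,0) = exp(-r*dt) * [p*123.453408 + (1-p)*8.210000] = 59.578987; exercise = 55.849599; V(1,0) = max -> 59.578987
  V(1,1) = exp(-r*dt) * [p*8.210000 + (1-p)*0.000000] = 3.680235; exercise = 0.000000; V(1,1) = max -> 3.680235
  V(0,0) = exp(-r*dt) * [p*59.578987 + (1-p)*3.680235] = 28.607413; exercise = 8.210000; V(0,0) = max -> 28.607413


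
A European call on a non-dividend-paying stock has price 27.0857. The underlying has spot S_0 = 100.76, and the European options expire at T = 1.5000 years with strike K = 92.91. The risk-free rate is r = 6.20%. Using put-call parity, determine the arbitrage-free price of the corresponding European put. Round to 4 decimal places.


Put-call parity: C - P = S_0 * exp(-qT) - K * exp(-rT).
S_0 * exp(-qT) = 100.7600 * 1.00000000 = 100.76000000
K * exp(-rT) = 92.9100 * 0.91119350 = 84.65898811
P = C - S*exp(-qT) + K*exp(-rT)
P = 27.0857 - 100.76000000 + 84.65898811 = 10.9847

Answer: Put price = 10.9847


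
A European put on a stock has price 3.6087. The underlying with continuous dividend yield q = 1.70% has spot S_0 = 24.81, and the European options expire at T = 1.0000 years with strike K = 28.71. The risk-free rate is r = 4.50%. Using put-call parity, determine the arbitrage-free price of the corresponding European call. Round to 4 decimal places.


Answer: Call price = 0.5538

Derivation:
Put-call parity: C - P = S_0 * exp(-qT) - K * exp(-rT).
S_0 * exp(-qT) = 24.8100 * 0.98314368 = 24.39179482
K * exp(-rT) = 28.7100 * 0.95599748 = 27.44668770
C = P + S*exp(-qT) - K*exp(-rT)
C = 3.6087 + 24.39179482 - 27.44668770 = 0.5538


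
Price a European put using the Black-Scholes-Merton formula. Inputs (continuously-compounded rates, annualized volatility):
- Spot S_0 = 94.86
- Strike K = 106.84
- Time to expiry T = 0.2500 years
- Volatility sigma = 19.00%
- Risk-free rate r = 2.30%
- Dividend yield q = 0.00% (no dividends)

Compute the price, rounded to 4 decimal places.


Answer: Price = 11.9116

Derivation:
d1 = (ln(S/K) + (r - q + 0.5*sigma^2) * T) / (sigma * sqrt(T)) = -1.14387124
d2 = d1 - sigma * sqrt(T) = -1.23887124
exp(-rT) = 0.99426650; exp(-qT) = 1.00000000
P = K * exp(-rT) * N(-d2) - S_0 * exp(-qT) * N(-d1)
N(-d1) = 0.87366148; N(-d2) = 0.89230341
P = 106.8400 * 0.99426650 * 0.89230341 - 94.8600 * 1.00000000 * 0.87366148 = 11.9116


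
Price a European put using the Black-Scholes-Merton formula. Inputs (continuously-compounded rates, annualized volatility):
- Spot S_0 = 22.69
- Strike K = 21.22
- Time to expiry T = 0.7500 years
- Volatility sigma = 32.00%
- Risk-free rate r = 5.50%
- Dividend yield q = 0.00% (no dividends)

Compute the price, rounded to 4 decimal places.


d1 = (ln(S/K) + (r - q + 0.5*sigma^2) * T) / (sigma * sqrt(T)) = 0.52910603
d2 = d1 - sigma * sqrt(T) = 0.25197791
exp(-rT) = 0.95958920; exp(-qT) = 1.00000000
P = K * exp(-rT) * N(-d2) - S_0 * exp(-qT) * N(-d1)
N(-d1) = 0.29836595; N(-d2) = 0.40052907
P = 21.2200 * 0.95958920 * 0.40052907 - 22.6900 * 1.00000000 * 0.29836595 = 1.3858

Answer: Price = 1.3858


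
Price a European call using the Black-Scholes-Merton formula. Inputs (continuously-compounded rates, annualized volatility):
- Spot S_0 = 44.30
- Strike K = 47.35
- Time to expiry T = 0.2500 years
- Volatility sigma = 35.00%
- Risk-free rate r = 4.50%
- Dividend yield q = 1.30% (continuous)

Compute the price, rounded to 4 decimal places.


d1 = (ln(S/K) + (r - q + 0.5*sigma^2) * T) / (sigma * sqrt(T)) = -0.24725510
d2 = d1 - sigma * sqrt(T) = -0.42225510
exp(-rT) = 0.98881304; exp(-qT) = 0.99675528
C = S_0 * exp(-qT) * N(d1) - K * exp(-rT) * N(d2)
N(d1) = 0.40235540; N(d2) = 0.33641941
C = 44.3000 * 0.99675528 * 0.40235540 - 47.3500 * 0.98881304 * 0.33641941 = 2.0153

Answer: Price = 2.0153


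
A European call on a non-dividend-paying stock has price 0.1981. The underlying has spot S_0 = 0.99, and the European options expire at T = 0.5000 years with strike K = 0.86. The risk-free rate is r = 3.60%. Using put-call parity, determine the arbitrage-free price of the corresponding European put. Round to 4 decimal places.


Put-call parity: C - P = S_0 * exp(-qT) - K * exp(-rT).
S_0 * exp(-qT) = 0.9900 * 1.00000000 = 0.99000000
K * exp(-rT) = 0.8600 * 0.98216103 = 0.84465849
P = C - S*exp(-qT) + K*exp(-rT)
P = 0.1981 - 0.99000000 + 0.84465849 = 0.0528

Answer: Put price = 0.0528


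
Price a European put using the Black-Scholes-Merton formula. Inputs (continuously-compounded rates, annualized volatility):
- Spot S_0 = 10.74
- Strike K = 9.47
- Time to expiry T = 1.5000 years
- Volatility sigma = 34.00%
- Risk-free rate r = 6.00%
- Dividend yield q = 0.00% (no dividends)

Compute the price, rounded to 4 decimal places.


Answer: Price = 0.7631

Derivation:
d1 = (ln(S/K) + (r - q + 0.5*sigma^2) * T) / (sigma * sqrt(T)) = 0.72655271
d2 = d1 - sigma * sqrt(T) = 0.31013946
exp(-rT) = 0.91393119; exp(-qT) = 1.00000000
P = K * exp(-rT) * N(-d2) - S_0 * exp(-qT) * N(-d1)
N(-d1) = 0.23375000; N(-d2) = 0.37822745
P = 9.4700 * 0.91393119 * 0.37822745 - 10.7400 * 1.00000000 * 0.23375000 = 0.7631


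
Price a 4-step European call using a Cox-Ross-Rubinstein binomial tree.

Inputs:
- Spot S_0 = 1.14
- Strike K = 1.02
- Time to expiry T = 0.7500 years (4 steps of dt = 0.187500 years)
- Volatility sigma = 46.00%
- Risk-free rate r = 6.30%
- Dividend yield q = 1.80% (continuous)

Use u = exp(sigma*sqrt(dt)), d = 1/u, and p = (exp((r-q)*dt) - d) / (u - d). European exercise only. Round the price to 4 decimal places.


dt = T/N = 0.187500
u = exp(sigma*sqrt(dt)) = 1.220409; d = 1/u = 0.819398
p = (exp((r-q)*dt) - d) / (u - d) = 0.471497
Discount per step: exp(-r*dt) = 0.988257
Stock lattice S(k, i) with i counting down-moves:
  k=0: S(0,0) = 1.1400
  k=1: S(1,0) = 1.3913; S(1,1) = 0.9341
  k=2: S(2,0) = 1.6979; S(2,1) = 1.1400; S(2,2) = 0.7654
  k=3: S(3,0) = 2.0721; S(3,1) = 1.3913; S(3,2) = 0.9341; S(3,3) = 0.6272
  k=4: S(4,0) = 2.5289; S(4,1) = 1.6979; S(4,2) = 1.1400; S(4,3) = 0.7654; S(4,4) = 0.5139
Terminal payoffs V(N, i) = max(S_T - K, 0):
  V(4,0) = 1.508868; V(4,1) = 0.677913; V(4,2) = 0.120000; V(4,3) = 0.000000; V(4,4) = 0.000000
Backward induction: V(k, i) = exp(-r*dt) * [p * V(k+1, i) + (1-p) * V(k+1, i+1)].
  V(3,0) = exp(-r*dt) * [p*1.508868 + (1-p)*0.677913] = 1.057144
  V(3,1) = exp(-r*dt) * [p*0.677913 + (1-p)*0.120000] = 0.378556
  V(3,2) = exp(-r*dt) * [p*0.120000 + (1-p)*0.000000] = 0.055915
  V(3,3) = exp(-r*dt) * [p*0.000000 + (1-p)*0.000000] = 0.000000
  V(2,0) = exp(-r*dt) * [p*1.057144 + (1-p)*0.378556] = 0.690306
  V(2,1) = exp(-r*dt) * [p*0.378556 + (1-p)*0.055915] = 0.205597
  V(2,2) = exp(-r*dt) * [p*0.055915 + (1-p)*0.000000] = 0.026054
  V(1,0) = exp(-r*dt) * [p*0.690306 + (1-p)*0.205597] = 0.429038
  V(1,1) = exp(-r*dt) * [p*0.205597 + (1-p)*0.026054] = 0.109408
  V(0,0) = exp(-r*dt) * [p*0.429038 + (1-p)*0.109408] = 0.257058

Answer: Price = V(0,0) = 0.2571


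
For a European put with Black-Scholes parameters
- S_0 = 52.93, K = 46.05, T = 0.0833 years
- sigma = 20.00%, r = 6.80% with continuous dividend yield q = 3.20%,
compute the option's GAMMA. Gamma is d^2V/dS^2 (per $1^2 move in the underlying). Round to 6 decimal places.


d1 = 2.4930466123; d2 = 2.4353231335
phi(d1) = 0.0178352358; exp(-qT) = 0.9973379496; exp(-rT) = 0.9943516125
Gamma = exp(-qT) * phi(d1) / (S * sigma * sqrt(T)) = 0.9973379496 * 0.0178352358 / (52.9300 * 0.2000 * 0.2886173938) = 0.005822

Answer: Gamma = 0.005822


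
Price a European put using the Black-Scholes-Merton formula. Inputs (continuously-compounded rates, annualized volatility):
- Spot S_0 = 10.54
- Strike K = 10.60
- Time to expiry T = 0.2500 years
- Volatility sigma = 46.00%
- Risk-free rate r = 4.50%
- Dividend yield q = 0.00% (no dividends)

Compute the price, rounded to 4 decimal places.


d1 = (ln(S/K) + (r - q + 0.5*sigma^2) * T) / (sigma * sqrt(T)) = 0.13923279
d2 = d1 - sigma * sqrt(T) = -0.09076721
exp(-rT) = 0.98881304; exp(-qT) = 1.00000000
P = K * exp(-rT) * N(-d2) - S_0 * exp(-qT) * N(-d1)
N(-d1) = 0.44463310; N(-d2) = 0.53616122
P = 10.6000 * 0.98881304 * 0.53616122 - 10.5400 * 1.00000000 * 0.44463310 = 0.9333

Answer: Price = 0.9333


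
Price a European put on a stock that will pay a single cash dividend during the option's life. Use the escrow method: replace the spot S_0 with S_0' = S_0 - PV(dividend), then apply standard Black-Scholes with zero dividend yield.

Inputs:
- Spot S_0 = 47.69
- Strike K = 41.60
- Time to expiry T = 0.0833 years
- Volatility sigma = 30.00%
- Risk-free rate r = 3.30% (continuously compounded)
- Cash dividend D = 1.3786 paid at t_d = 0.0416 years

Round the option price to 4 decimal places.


Answer: Price = 0.1835

Derivation:
PV(D) = D * exp(-r * t_d) = 1.3786 * 0.99862814 = 1.37670876
S_0' = S_0 - PV(D) = 47.6900 - 1.37670876 = 46.31329124
d1 = (ln(S_0'/K) + (r + sigma^2/2)*T) / (sigma*sqrt(T)) = 1.31461493
d2 = d1 - sigma*sqrt(T) = 1.22802971
exp(-rT) = 0.99725487
N(-d1) = 0.09431967; N(-d2) = 0.10971791
P = K * exp(-rT) * N(-d2) - S_0' * N(-d1) = 41.6000 * 0.99725487 * 0.10971791 - 46.31329124 * 0.09431967 = 0.1835


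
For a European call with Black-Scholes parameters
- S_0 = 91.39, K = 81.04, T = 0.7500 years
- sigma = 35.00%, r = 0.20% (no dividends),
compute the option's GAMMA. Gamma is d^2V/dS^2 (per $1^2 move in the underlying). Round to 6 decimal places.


d1 = 0.5530378954; d2 = 0.2499290041
phi(d1) = 0.3423697485; exp(-qT) = 1.0000000000; exp(-rT) = 0.9985011244
Gamma = exp(-qT) * phi(d1) / (S * sigma * sqrt(T)) = 1.0000000000 * 0.3423697485 / (91.3900 * 0.3500 * 0.8660254038) = 0.012359

Answer: Gamma = 0.012359


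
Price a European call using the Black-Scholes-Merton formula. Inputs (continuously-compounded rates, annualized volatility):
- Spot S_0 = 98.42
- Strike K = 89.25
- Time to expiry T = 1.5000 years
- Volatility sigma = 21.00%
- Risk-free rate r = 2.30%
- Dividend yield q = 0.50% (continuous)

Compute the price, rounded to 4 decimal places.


d1 = (ln(S/K) + (r - q + 0.5*sigma^2) * T) / (sigma * sqrt(T)) = 0.61384063
d2 = d1 - sigma * sqrt(T) = 0.35664421
exp(-rT) = 0.96608834; exp(-qT) = 0.99252805
C = S_0 * exp(-qT) * N(d1) - K * exp(-rT) * N(d2)
N(d1) = 0.73033968; N(d2) = 0.63932091
C = 98.4200 * 0.99252805 * 0.73033968 - 89.2500 * 0.96608834 * 0.63932091 = 16.2185

Answer: Price = 16.2185


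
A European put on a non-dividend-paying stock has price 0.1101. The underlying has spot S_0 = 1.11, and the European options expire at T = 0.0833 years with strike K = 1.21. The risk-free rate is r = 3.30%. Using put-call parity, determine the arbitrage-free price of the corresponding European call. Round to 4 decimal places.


Put-call parity: C - P = S_0 * exp(-qT) - K * exp(-rT).
S_0 * exp(-qT) = 1.1100 * 1.00000000 = 1.11000000
K * exp(-rT) = 1.2100 * 0.99725487 = 1.20667840
C = P + S*exp(-qT) - K*exp(-rT)
C = 0.1101 + 1.11000000 - 1.20667840 = 0.0134

Answer: Call price = 0.0134


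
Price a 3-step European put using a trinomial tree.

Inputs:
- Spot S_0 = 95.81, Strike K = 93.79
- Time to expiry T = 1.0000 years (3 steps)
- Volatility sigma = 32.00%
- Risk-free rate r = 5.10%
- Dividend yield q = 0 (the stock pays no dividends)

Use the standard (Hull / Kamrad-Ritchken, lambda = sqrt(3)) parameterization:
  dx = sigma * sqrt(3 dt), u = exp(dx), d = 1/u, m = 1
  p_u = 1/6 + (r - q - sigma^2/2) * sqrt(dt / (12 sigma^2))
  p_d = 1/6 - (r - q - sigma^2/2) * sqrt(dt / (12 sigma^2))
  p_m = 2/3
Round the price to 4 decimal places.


dt = T/N = 0.333333; dx = sigma*sqrt(3*dt) = 0.320000
u = exp(dx) = 1.377128; d = 1/u = 0.726149
p_u = 0.166562, p_m = 0.666667, p_d = 0.166771
Discount per step: exp(-r*dt) = 0.983144
Stock lattice S(k, j) with j the centered position index:
  k=0: S(0,+0) = 95.8100
  k=1: S(1,-1) = 69.5723; S(1,+0) = 95.8100; S(1,+1) = 131.9426
  k=2: S(2,-2) = 50.5199; S(2,-1) = 69.5723; S(2,+0) = 95.8100; S(2,+1) = 131.9426; S(2,+2) = 181.7018
  k=3: S(3,-3) = 36.6850; S(3,-2) = 50.5199; S(3,-1) = 69.5723; S(3,+0) = 95.8100; S(3,+1) = 131.9426; S(3,+2) = 181.7018; S(3,+3) = 250.2266
Terminal payoffs V(N, j) = max(K - S_T, 0):
  V(3,-3) = 57.105033; V(3,-2) = 43.270113; V(3,-1) = 24.217661; V(3,+0) = 0.000000; V(3,+1) = 0.000000; V(3,+2) = 0.000000; V(3,+3) = 0.000000
Backward induction: V(k, j) = exp(-r*dt) * [p_u * V(k+1, j+1) + p_m * V(k+1, j) + p_d * V(k+1, j-1)]
  V(2,-2) = exp(-r*dt) * [p_u*24.217661 + p_m*43.270113 + p_d*57.105033] = 41.689176
  V(2,-1) = exp(-r*dt) * [p_u*0.000000 + p_m*24.217661 + p_d*43.270113] = 22.967515
  V(2,+0) = exp(-r*dt) * [p_u*0.000000 + p_m*0.000000 + p_d*24.217661] = 3.970720
  V(2,+1) = exp(-r*dt) * [p_u*0.000000 + p_m*0.000000 + p_d*0.000000] = 0.000000
  V(2,+2) = exp(-r*dt) * [p_u*0.000000 + p_m*0.000000 + p_d*0.000000] = 0.000000
  V(1,-1) = exp(-r*dt) * [p_u*3.970720 + p_m*22.967515 + p_d*41.689176] = 22.539147
  V(1,+0) = exp(-r*dt) * [p_u*0.000000 + p_m*3.970720 + p_d*22.967515] = 6.368272
  V(1,+1) = exp(-r*dt) * [p_u*0.000000 + p_m*0.000000 + p_d*3.970720] = 0.651038
  V(0,+0) = exp(-r*dt) * [p_u*0.651038 + p_m*6.368272 + p_d*22.539147] = 7.976073

Answer: Price = V(0,0) = 7.9761


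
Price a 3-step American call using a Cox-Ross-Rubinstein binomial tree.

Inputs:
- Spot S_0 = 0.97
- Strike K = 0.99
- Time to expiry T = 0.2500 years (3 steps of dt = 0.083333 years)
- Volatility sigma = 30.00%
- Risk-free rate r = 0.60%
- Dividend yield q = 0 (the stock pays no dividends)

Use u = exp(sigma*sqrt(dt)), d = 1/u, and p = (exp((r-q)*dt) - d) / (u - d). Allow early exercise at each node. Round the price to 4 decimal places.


Answer: Price = V(0,0) = 0.0542

Derivation:
dt = T/N = 0.083333
u = exp(sigma*sqrt(dt)) = 1.090463; d = 1/u = 0.917042
p = (exp((r-q)*dt) - d) / (u - d) = 0.481247
Discount per step: exp(-r*dt) = 0.999500
Stock lattice S(k, i) with i counting down-moves:
  k=0: S(0,0) = 0.9700
  k=1: S(1,0) = 1.0577; S(1,1) = 0.8895
  k=2: S(2,0) = 1.1534; S(2,1) = 0.9700; S(2,2) = 0.8157
  k=3: S(3,0) = 1.2578; S(3,1) = 1.0577; S(3,2) = 0.8895; S(3,3) = 0.7481
Terminal payoffs V(N, i) = max(S_T - K, 0):
  V(3,0) = 0.267780; V(3,1) = 0.067749; V(3,2) = 0.000000; V(3,3) = 0.000000
Backward induction: V(k, i) = exp(-r*dt) * [p * V(k+1, i) + (1-p) * V(k+1, i+1)]; then take max(V_cont, immediate exercise) for American.
  V(2,0) = exp(-r*dt) * [p*0.267780 + (1-p)*0.067749] = 0.163932; exercise = 0.163437; V(2,0) = max -> 0.163932
  V(2,1) = exp(-r*dt) * [p*0.067749 + (1-p)*0.000000] = 0.032588; exercise = 0.000000; V(2,1) = max -> 0.032588
  V(2,2) = exp(-r*dt) * [p*0.000000 + (1-p)*0.000000] = 0.000000; exercise = 0.000000; V(2,2) = max -> 0.000000
  V(1,0) = exp(-r*dt) * [p*0.163932 + (1-p)*0.032588] = 0.095749; exercise = 0.067749; V(1,0) = max -> 0.095749
  V(1,1) = exp(-r*dt) * [p*0.032588 + (1-p)*0.000000] = 0.015675; exercise = 0.000000; V(1,1) = max -> 0.015675
  V(0,0) = exp(-r*dt) * [p*0.095749 + (1-p)*0.015675] = 0.054183; exercise = 0.000000; V(0,0) = max -> 0.054183


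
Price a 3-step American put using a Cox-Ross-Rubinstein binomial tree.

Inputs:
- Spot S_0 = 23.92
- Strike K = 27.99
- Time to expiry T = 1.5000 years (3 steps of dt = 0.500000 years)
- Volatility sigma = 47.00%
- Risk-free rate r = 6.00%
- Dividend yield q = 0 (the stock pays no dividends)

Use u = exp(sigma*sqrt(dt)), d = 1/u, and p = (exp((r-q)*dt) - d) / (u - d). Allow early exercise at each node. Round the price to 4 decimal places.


dt = T/N = 0.500000
u = exp(sigma*sqrt(dt)) = 1.394227; d = 1/u = 0.717243
p = (exp((r-q)*dt) - d) / (u - d) = 0.462657
Discount per step: exp(-r*dt) = 0.970446
Stock lattice S(k, i) with i counting down-moves:
  k=0: S(0,0) = 23.9200
  k=1: S(1,0) = 33.3499; S(1,1) = 17.1565
  k=2: S(2,0) = 46.4973; S(2,1) = 23.9200; S(2,2) = 12.3054
  k=3: S(3,0) = 64.8279; S(3,1) = 33.3499; S(3,2) = 17.1565; S(3,3) = 8.8259
Terminal payoffs V(N, i) = max(K - S_T, 0):
  V(3,0) = 0.000000; V(3,1) = 0.000000; V(3,2) = 10.833541; V(3,3) = 19.164067
Backward induction: V(k, i) = exp(-r*dt) * [p * V(k+1, i) + (1-p) * V(k+1, i+1)]; then take max(V_cont, immediate exercise) for American.
  V(2,0) = exp(-r*dt) * [p*0.000000 + (1-p)*0.000000] = 0.000000; exercise = 0.000000; V(2,0) = max -> 0.000000
  V(2,1) = exp(-r*dt) * [p*0.000000 + (1-p)*10.833541] = 5.649282; exercise = 4.070000; V(2,1) = max -> 5.649282
  V(2,2) = exp(-r*dt) * [p*10.833541 + (1-p)*19.164067] = 14.857415; exercise = 15.684645; V(2,2) = max -> 15.684645
  V(1,0) = exp(-r*dt) * [p*0.000000 + (1-p)*5.649282] = 2.945887; exercise = 0.000000; V(1,0) = max -> 2.945887
  V(1,1) = exp(-r*dt) * [p*5.649282 + (1-p)*15.684645] = 10.715382; exercise = 10.833541; V(1,1) = max -> 10.833541
  V(0,0) = exp(-r*dt) * [p*2.945887 + (1-p)*10.833541] = 6.971936; exercise = 4.070000; V(0,0) = max -> 6.971936

Answer: Price = V(0,0) = 6.9719


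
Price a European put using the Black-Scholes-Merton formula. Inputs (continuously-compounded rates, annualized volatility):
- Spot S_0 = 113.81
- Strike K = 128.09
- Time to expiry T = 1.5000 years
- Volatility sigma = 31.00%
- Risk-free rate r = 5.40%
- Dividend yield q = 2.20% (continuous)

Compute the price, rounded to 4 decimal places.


Answer: Price = 21.4754

Derivation:
d1 = (ln(S/K) + (r - q + 0.5*sigma^2) * T) / (sigma * sqrt(T)) = 0.00493124
d2 = d1 - sigma * sqrt(T) = -0.37473967
exp(-rT) = 0.92219369; exp(-qT) = 0.96753856
P = K * exp(-rT) * N(-d2) - S_0 * exp(-qT) * N(-d1)
N(-d1) = 0.49803273; N(-d2) = 0.64607296
P = 128.0900 * 0.92219369 * 0.64607296 - 113.8100 * 0.96753856 * 0.49803273 = 21.4754


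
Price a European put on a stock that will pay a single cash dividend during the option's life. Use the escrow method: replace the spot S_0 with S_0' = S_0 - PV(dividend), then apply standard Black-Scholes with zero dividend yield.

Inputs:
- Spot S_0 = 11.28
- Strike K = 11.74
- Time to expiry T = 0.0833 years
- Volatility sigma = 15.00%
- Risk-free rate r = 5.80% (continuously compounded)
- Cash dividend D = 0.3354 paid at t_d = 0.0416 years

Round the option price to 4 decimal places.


PV(D) = D * exp(-r * t_d) = 0.3354 * 0.99759011 = 0.33459172
S_0' = S_0 - PV(D) = 11.2800 - 0.33459172 = 10.94540828
d1 = (ln(S_0'/K) + (r + sigma^2/2)*T) / (sigma*sqrt(T)) = -1.48554818
d2 = d1 - sigma*sqrt(T) = -1.52884079
exp(-rT) = 0.99518025
N(-d1) = 0.93130066; N(-d2) = 0.93684804
P = K * exp(-rT) * N(-d2) - S_0' * N(-d1) = 11.7400 * 0.99518025 * 0.93684804 - 10.94540828 * 0.93130066 = 0.7521

Answer: Price = 0.7521


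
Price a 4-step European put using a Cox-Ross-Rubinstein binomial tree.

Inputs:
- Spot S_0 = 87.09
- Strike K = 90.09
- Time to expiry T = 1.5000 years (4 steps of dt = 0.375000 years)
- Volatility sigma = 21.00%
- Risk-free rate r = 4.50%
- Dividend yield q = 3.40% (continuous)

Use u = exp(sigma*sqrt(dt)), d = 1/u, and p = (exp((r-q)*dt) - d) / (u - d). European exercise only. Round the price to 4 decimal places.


Answer: Price = V(0,0) = 9.2284

Derivation:
dt = T/N = 0.375000
u = exp(sigma*sqrt(dt)) = 1.137233; d = 1/u = 0.879327
p = (exp((r-q)*dt) - d) / (u - d) = 0.483922
Discount per step: exp(-r*dt) = 0.983267
Stock lattice S(k, i) with i counting down-moves:
  k=0: S(0,0) = 87.0900
  k=1: S(1,0) = 99.0416; S(1,1) = 76.5806
  k=2: S(2,0) = 112.6334; S(2,1) = 87.0900; S(2,2) = 67.3394
  k=3: S(3,0) = 128.0905; S(3,1) = 99.0416; S(3,2) = 76.5806; S(3,3) = 59.2134
  k=4: S(4,0) = 145.6687; S(4,1) = 112.6334; S(4,2) = 87.0900; S(4,3) = 67.3394; S(4,4) = 52.0679
Terminal payoffs V(N, i) = max(K - S_T, 0):
  V(4,0) = 0.000000; V(4,1) = 0.000000; V(4,2) = 3.000000; V(4,3) = 22.750591; V(4,4) = 38.022070
Backward induction: V(k, i) = exp(-r*dt) * [p * V(k+1, i) + (1-p) * V(k+1, i+1)].
  V(3,0) = exp(-r*dt) * [p*0.000000 + (1-p)*0.000000] = 0.000000
  V(3,1) = exp(-r*dt) * [p*0.000000 + (1-p)*3.000000] = 1.522327
  V(3,2) = exp(-r*dt) * [p*3.000000 + (1-p)*22.750591] = 12.972086
  V(3,3) = exp(-r*dt) * [p*22.750591 + (1-p)*38.022070] = 30.119290
  V(2,0) = exp(-r*dt) * [p*0.000000 + (1-p)*1.522327] = 0.772493
  V(2,1) = exp(-r*dt) * [p*1.522327 + (1-p)*12.972086] = 7.306945
  V(2,2) = exp(-r*dt) * [p*12.972086 + (1-p)*30.119290] = 21.456236
  V(1,0) = exp(-r*dt) * [p*0.772493 + (1-p)*7.306945] = 4.075424
  V(1,1) = exp(-r*dt) * [p*7.306945 + (1-p)*21.456236] = 14.364624
  V(0,0) = exp(-r*dt) * [p*4.075424 + (1-p)*14.364624] = 9.228404


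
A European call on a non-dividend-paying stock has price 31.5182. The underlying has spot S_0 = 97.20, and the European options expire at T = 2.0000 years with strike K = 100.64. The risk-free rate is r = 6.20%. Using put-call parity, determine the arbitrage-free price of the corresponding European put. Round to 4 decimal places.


Put-call parity: C - P = S_0 * exp(-qT) - K * exp(-rT).
S_0 * exp(-qT) = 97.2000 * 1.00000000 = 97.20000000
K * exp(-rT) = 100.6400 * 0.88337984 = 88.90334719
P = C - S*exp(-qT) + K*exp(-rT)
P = 31.5182 - 97.20000000 + 88.90334719 = 23.2215

Answer: Put price = 23.2215


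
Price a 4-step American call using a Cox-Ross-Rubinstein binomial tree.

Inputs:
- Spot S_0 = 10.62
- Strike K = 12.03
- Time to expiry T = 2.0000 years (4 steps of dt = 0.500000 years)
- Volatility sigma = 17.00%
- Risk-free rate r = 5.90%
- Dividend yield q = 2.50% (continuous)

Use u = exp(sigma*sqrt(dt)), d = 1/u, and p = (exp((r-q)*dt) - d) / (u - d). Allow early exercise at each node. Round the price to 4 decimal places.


Answer: Price = V(0,0) = 0.7738

Derivation:
dt = T/N = 0.500000
u = exp(sigma*sqrt(dt)) = 1.127732; d = 1/u = 0.886736
p = (exp((r-q)*dt) - d) / (u - d) = 0.541128
Discount per step: exp(-r*dt) = 0.970931
Stock lattice S(k, i) with i counting down-moves:
  k=0: S(0,0) = 10.6200
  k=1: S(1,0) = 11.9765; S(1,1) = 9.4171
  k=2: S(2,0) = 13.5063; S(2,1) = 10.6200; S(2,2) = 8.3505
  k=3: S(3,0) = 15.2315; S(3,1) = 11.9765; S(3,2) = 9.4171; S(3,3) = 7.4047
  k=4: S(4,0) = 17.1770; S(4,1) = 13.5063; S(4,2) = 10.6200; S(4,3) = 8.3505; S(4,4) = 6.5660
Terminal payoffs V(N, i) = max(S_T - K, 0):
  V(4,0) = 5.147006; V(4,1) = 1.476288; V(4,2) = 0.000000; V(4,3) = 0.000000; V(4,4) = 0.000000
Backward induction: V(k, i) = exp(-r*dt) * [p * V(k+1, i) + (1-p) * V(k+1, i+1)]; then take max(V_cont, immediate exercise) for American.
  V(3,0) = exp(-r*dt) * [p*5.147006 + (1-p)*1.476288] = 3.361960; exercise = 3.201467; V(3,0) = max -> 3.361960
  V(3,1) = exp(-r*dt) * [p*1.476288 + (1-p)*0.000000] = 0.775638; exercise = 0.000000; V(3,1) = max -> 0.775638
  V(3,2) = exp(-r*dt) * [p*0.000000 + (1-p)*0.000000] = 0.000000; exercise = 0.000000; V(3,2) = max -> 0.000000
  V(3,3) = exp(-r*dt) * [p*0.000000 + (1-p)*0.000000] = 0.000000; exercise = 0.000000; V(3,3) = max -> 0.000000
  V(2,0) = exp(-r*dt) * [p*3.361960 + (1-p)*0.775638] = 2.111938; exercise = 1.476288; V(2,0) = max -> 2.111938
  V(2,1) = exp(-r*dt) * [p*0.775638 + (1-p)*0.000000] = 0.407518; exercise = 0.000000; V(2,1) = max -> 0.407518
  V(2,2) = exp(-r*dt) * [p*0.000000 + (1-p)*0.000000] = 0.000000; exercise = 0.000000; V(2,2) = max -> 0.000000
  V(1,0) = exp(-r*dt) * [p*2.111938 + (1-p)*0.407518] = 1.291171; exercise = 0.000000; V(1,0) = max -> 1.291171
  V(1,1) = exp(-r*dt) * [p*0.407518 + (1-p)*0.000000] = 0.214109; exercise = 0.000000; V(1,1) = max -> 0.214109
  V(0,0) = exp(-r*dt) * [p*1.291171 + (1-p)*0.214109] = 0.773771; exercise = 0.000000; V(0,0) = max -> 0.773771


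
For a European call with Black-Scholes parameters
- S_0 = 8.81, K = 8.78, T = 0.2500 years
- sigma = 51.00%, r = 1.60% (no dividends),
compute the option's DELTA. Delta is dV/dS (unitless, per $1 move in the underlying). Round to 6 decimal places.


Answer: Delta = 0.562205

Derivation:
d1 = 0.1565628718; d2 = -0.0984371282
phi(d1) = 0.3940826975; exp(-qT) = 1.0000000000; exp(-rT) = 0.9960079893
N(d1) = 0.5622053172
Delta = exp(-qT) * N(d1) = 1.0000000000 * 0.5622053172 = 0.562205


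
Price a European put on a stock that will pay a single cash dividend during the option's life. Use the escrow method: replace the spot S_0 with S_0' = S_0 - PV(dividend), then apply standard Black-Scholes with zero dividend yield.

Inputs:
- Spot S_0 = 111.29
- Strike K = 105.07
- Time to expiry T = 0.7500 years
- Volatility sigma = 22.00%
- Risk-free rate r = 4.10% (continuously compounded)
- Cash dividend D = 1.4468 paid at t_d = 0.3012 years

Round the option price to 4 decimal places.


PV(D) = D * exp(-r * t_d) = 1.4468 * 0.98772674 = 1.42904305
S_0' = S_0 - PV(D) = 111.2900 - 1.42904305 = 109.86095695
d1 = (ln(S_0'/K) + (r + sigma^2/2)*T) / (sigma*sqrt(T)) = 0.49068865
d2 = d1 - sigma*sqrt(T) = 0.30016306
exp(-rT) = 0.96971797
N(-d1) = 0.31182334; N(-d2) = 0.38202639
P = K * exp(-rT) * N(-d2) - S_0' * N(-d1) = 105.0700 * 0.96971797 * 0.38202639 - 109.86095695 * 0.31182334 = 4.6668

Answer: Price = 4.6668


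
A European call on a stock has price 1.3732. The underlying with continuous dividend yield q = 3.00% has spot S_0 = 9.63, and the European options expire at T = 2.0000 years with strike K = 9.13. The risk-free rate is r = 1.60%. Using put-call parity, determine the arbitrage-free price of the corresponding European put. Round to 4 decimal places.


Put-call parity: C - P = S_0 * exp(-qT) - K * exp(-rT).
S_0 * exp(-qT) = 9.6300 * 0.94176453 = 9.06919246
K * exp(-rT) = 9.1300 * 0.96850658 = 8.84246509
P = C - S*exp(-qT) + K*exp(-rT)
P = 1.3732 - 9.06919246 + 8.84246509 = 1.1465

Answer: Put price = 1.1465


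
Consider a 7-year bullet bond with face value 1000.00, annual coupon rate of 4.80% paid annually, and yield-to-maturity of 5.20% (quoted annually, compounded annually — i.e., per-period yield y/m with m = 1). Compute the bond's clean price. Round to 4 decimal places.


Answer: Price = 977.0213

Derivation:
Coupon per period c = face * coupon_rate / m = 48.000000
Periods per year m = 1; per-period yield y/m = 0.052000
Number of cashflows N = 7
Cashflows (t years, CF_t, discount factor 1/(1+y/m)^(m*t), PV):
  t = 1.0000: CF_t = 48.000000, DF = 0.950570, PV = 45.627376
  t = 2.0000: CF_t = 48.000000, DF = 0.903584, PV = 43.372031
  t = 3.0000: CF_t = 48.000000, DF = 0.858920, PV = 41.228166
  t = 4.0000: CF_t = 48.000000, DF = 0.816464, PV = 39.190272
  t = 5.0000: CF_t = 48.000000, DF = 0.776106, PV = 37.253110
  t = 6.0000: CF_t = 48.000000, DF = 0.737744, PV = 35.411702
  t = 7.0000: CF_t = 1048.000000, DF = 0.701277, PV = 734.938678
Price P = sum_t PV_t = 977.021336


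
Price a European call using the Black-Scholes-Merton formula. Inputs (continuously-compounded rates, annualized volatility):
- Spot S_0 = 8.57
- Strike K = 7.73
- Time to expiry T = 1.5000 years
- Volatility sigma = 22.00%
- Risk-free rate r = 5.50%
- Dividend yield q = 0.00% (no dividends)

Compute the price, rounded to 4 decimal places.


d1 = (ln(S/K) + (r - q + 0.5*sigma^2) * T) / (sigma * sqrt(T)) = 0.82376663
d2 = d1 - sigma * sqrt(T) = 0.55432276
exp(-rT) = 0.92081144; exp(-qT) = 1.00000000
C = S_0 * exp(-qT) * N(d1) - K * exp(-rT) * N(d2)
N(d1) = 0.79496391; N(d2) = 0.71032101
C = 8.5700 * 1.00000000 * 0.79496391 - 7.7300 * 0.92081144 * 0.71032101 = 1.7569

Answer: Price = 1.7569


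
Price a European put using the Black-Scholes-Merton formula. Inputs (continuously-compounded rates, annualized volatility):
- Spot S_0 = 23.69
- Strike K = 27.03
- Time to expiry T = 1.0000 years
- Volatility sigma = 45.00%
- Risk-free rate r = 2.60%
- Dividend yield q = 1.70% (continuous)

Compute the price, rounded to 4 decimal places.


Answer: Price = 6.1008

Derivation:
d1 = (ln(S/K) + (r - q + 0.5*sigma^2) * T) / (sigma * sqrt(T)) = -0.04809854
d2 = d1 - sigma * sqrt(T) = -0.49809854
exp(-rT) = 0.97433509; exp(-qT) = 0.98314368
P = K * exp(-rT) * N(-d2) - S_0 * exp(-qT) * N(-d1)
N(-d1) = 0.51918114; N(-d2) = 0.69079270
P = 27.0300 * 0.97433509 * 0.69079270 - 23.6900 * 0.98314368 * 0.51918114 = 6.1008


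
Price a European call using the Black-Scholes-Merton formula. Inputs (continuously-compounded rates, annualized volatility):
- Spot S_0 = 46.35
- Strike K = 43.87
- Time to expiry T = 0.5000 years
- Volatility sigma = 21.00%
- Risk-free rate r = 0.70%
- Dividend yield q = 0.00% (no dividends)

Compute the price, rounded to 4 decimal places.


Answer: Price = 4.1856

Derivation:
d1 = (ln(S/K) + (r - q + 0.5*sigma^2) * T) / (sigma * sqrt(T)) = 0.46814225
d2 = d1 - sigma * sqrt(T) = 0.31964982
exp(-rT) = 0.99650612; exp(-qT) = 1.00000000
C = S_0 * exp(-qT) * N(d1) - K * exp(-rT) * N(d2)
N(d1) = 0.68015856; N(d2) = 0.62538310
C = 46.3500 * 1.00000000 * 0.68015856 - 43.8700 * 0.99650612 * 0.62538310 = 4.1856


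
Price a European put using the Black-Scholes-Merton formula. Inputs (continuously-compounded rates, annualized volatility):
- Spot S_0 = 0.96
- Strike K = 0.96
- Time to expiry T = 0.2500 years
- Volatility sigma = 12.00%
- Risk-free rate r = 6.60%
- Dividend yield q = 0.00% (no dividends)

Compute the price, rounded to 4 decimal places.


Answer: Price = 0.0158

Derivation:
d1 = (ln(S/K) + (r - q + 0.5*sigma^2) * T) / (sigma * sqrt(T)) = 0.30500000
d2 = d1 - sigma * sqrt(T) = 0.24500000
exp(-rT) = 0.98363538; exp(-qT) = 1.00000000
P = K * exp(-rT) * N(-d2) - S_0 * exp(-qT) * N(-d1)
N(-d1) = 0.38018308; N(-d2) = 0.40322822
P = 0.9600 * 0.98363538 * 0.40322822 - 0.9600 * 1.00000000 * 0.38018308 = 0.0158


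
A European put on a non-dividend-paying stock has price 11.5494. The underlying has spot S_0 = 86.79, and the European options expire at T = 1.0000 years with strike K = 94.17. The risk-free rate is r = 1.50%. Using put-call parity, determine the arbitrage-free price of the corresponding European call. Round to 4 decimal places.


Put-call parity: C - P = S_0 * exp(-qT) - K * exp(-rT).
S_0 * exp(-qT) = 86.7900 * 1.00000000 = 86.79000000
K * exp(-rT) = 94.1700 * 0.98511194 = 92.76799135
C = P + S*exp(-qT) - K*exp(-rT)
C = 11.5494 + 86.79000000 - 92.76799135 = 5.5714

Answer: Call price = 5.5714


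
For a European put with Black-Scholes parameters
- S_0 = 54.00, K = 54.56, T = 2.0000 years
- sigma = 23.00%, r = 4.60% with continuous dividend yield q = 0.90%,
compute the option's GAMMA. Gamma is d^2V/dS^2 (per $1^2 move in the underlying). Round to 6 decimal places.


Answer: Gamma = 0.020920

Derivation:
d1 = 0.3584202314; d2 = 0.0331511121
phi(d1) = 0.3741228482; exp(-qT) = 0.9821610324; exp(-rT) = 0.9121051495
Gamma = exp(-qT) * phi(d1) / (S * sigma * sqrt(T)) = 0.9821610324 * 0.3741228482 / (54.0000 * 0.2300 * 1.4142135624) = 0.020920


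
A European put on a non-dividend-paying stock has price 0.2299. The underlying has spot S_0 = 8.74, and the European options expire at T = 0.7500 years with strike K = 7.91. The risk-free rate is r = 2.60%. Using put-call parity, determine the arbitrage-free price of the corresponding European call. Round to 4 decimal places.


Answer: Call price = 1.2127

Derivation:
Put-call parity: C - P = S_0 * exp(-qT) - K * exp(-rT).
S_0 * exp(-qT) = 8.7400 * 1.00000000 = 8.74000000
K * exp(-rT) = 7.9100 * 0.98068890 = 7.75724916
C = P + S*exp(-qT) - K*exp(-rT)
C = 0.2299 + 8.74000000 - 7.75724916 = 1.2127


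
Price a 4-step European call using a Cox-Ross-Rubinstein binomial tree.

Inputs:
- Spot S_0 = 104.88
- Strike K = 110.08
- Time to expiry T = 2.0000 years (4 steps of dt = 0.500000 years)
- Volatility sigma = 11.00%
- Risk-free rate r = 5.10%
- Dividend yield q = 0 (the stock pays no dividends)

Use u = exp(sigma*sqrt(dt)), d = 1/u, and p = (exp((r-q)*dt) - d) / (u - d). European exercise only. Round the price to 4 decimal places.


dt = T/N = 0.500000
u = exp(sigma*sqrt(dt)) = 1.080887; d = 1/u = 0.925166
p = (exp((r-q)*dt) - d) / (u - d) = 0.646425
Discount per step: exp(-r*dt) = 0.974822
Stock lattice S(k, i) with i counting down-moves:
  k=0: S(0,0) = 104.8800
  k=1: S(1,0) = 113.3634; S(1,1) = 97.0314
  k=2: S(2,0) = 122.5330; S(2,1) = 104.8800; S(2,2) = 89.7702
  k=3: S(3,0) = 132.4443; S(3,1) = 113.3634; S(3,2) = 97.0314; S(3,3) = 83.0524
  k=4: S(4,0) = 143.1573; S(4,1) = 122.5330; S(4,2) = 104.8800; S(4,3) = 89.7702; S(4,4) = 76.8373
Terminal payoffs V(N, i) = max(S_T - K, 0):
  V(4,0) = 33.077271; V(4,1) = 12.452994; V(4,2) = 0.000000; V(4,3) = 0.000000; V(4,4) = 0.000000
Backward induction: V(k, i) = exp(-r*dt) * [p * V(k+1, i) + (1-p) * V(k+1, i+1)].
  V(3,0) = exp(-r*dt) * [p*33.077271 + (1-p)*12.452994] = 25.135839
  V(3,1) = exp(-r*dt) * [p*12.452994 + (1-p)*0.000000] = 7.847250
  V(3,2) = exp(-r*dt) * [p*0.000000 + (1-p)*0.000000] = 0.000000
  V(3,3) = exp(-r*dt) * [p*0.000000 + (1-p)*0.000000] = 0.000000
  V(2,0) = exp(-r*dt) * [p*25.135839 + (1-p)*7.847250] = 18.544074
  V(2,1) = exp(-r*dt) * [p*7.847250 + (1-p)*0.000000] = 4.944942
  V(2,2) = exp(-r*dt) * [p*0.000000 + (1-p)*0.000000] = 0.000000
  V(1,0) = exp(-r*dt) * [p*18.544074 + (1-p)*4.944942] = 13.389929
  V(1,1) = exp(-r*dt) * [p*4.944942 + (1-p)*0.000000] = 3.116054
  V(0,0) = exp(-r*dt) * [p*13.389929 + (1-p)*3.116054] = 9.511678

Answer: Price = V(0,0) = 9.5117


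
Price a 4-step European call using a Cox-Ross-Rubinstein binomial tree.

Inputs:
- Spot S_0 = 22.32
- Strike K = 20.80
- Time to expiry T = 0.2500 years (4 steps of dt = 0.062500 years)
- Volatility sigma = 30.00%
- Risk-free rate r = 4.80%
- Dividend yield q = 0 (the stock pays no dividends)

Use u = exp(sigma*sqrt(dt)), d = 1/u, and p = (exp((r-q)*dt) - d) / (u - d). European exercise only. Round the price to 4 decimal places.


Answer: Price = V(0,0) = 2.4193

Derivation:
dt = T/N = 0.062500
u = exp(sigma*sqrt(dt)) = 1.077884; d = 1/u = 0.927743
p = (exp((r-q)*dt) - d) / (u - d) = 0.501270
Discount per step: exp(-r*dt) = 0.997004
Stock lattice S(k, i) with i counting down-moves:
  k=0: S(0,0) = 22.3200
  k=1: S(1,0) = 24.0584; S(1,1) = 20.7072
  k=2: S(2,0) = 25.9321; S(2,1) = 22.3200; S(2,2) = 19.2110
  k=3: S(3,0) = 27.9518; S(3,1) = 24.0584; S(3,2) = 20.7072; S(3,3) = 17.8229
  k=4: S(4,0) = 30.1288; S(4,1) = 25.9321; S(4,2) = 22.3200; S(4,3) = 19.2110; S(4,4) = 16.5351
Terminal payoffs V(N, i) = max(S_T - K, 0):
  V(4,0) = 9.328849; V(4,1) = 5.132140; V(4,2) = 1.520000; V(4,3) = 0.000000; V(4,4) = 0.000000
Backward induction: V(k, i) = exp(-r*dt) * [p * V(k+1, i) + (1-p) * V(k+1, i+1)].
  V(3,0) = exp(-r*dt) * [p*9.328849 + (1-p)*5.132140] = 7.214150
  V(3,1) = exp(-r*dt) * [p*5.132140 + (1-p)*1.520000] = 3.320681
  V(3,2) = exp(-r*dt) * [p*1.520000 + (1-p)*0.000000] = 0.759648
  V(3,3) = exp(-r*dt) * [p*0.000000 + (1-p)*0.000000] = 0.000000
  V(2,0) = exp(-r*dt) * [p*7.214150 + (1-p)*3.320681] = 5.256567
  V(2,1) = exp(-r*dt) * [p*3.320681 + (1-p)*0.759648] = 2.037296
  V(2,2) = exp(-r*dt) * [p*0.759648 + (1-p)*0.000000] = 0.379648
  V(1,0) = exp(-r*dt) * [p*5.256567 + (1-p)*2.037296] = 3.640083
  V(1,1) = exp(-r*dt) * [p*2.037296 + (1-p)*0.379648] = 1.206951
  V(0,0) = exp(-r*dt) * [p*3.640083 + (1-p)*1.206951] = 2.419338


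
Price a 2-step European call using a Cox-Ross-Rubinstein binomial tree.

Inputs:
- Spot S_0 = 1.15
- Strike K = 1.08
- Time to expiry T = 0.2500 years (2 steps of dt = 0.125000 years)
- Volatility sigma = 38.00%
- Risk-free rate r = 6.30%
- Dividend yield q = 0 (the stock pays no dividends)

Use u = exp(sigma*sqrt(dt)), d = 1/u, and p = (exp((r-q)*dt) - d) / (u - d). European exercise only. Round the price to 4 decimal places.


Answer: Price = V(0,0) = 0.1372

Derivation:
dt = T/N = 0.125000
u = exp(sigma*sqrt(dt)) = 1.143793; d = 1/u = 0.874284
p = (exp((r-q)*dt) - d) / (u - d) = 0.495798
Discount per step: exp(-r*dt) = 0.992156
Stock lattice S(k, i) with i counting down-moves:
  k=0: S(0,0) = 1.1500
  k=1: S(1,0) = 1.3154; S(1,1) = 1.0054
  k=2: S(2,0) = 1.5045; S(2,1) = 1.1500; S(2,2) = 0.8790
Terminal payoffs V(N, i) = max(S_T - K, 0):
  V(2,0) = 0.424503; V(2,1) = 0.070000; V(2,2) = 0.000000
Backward induction: V(k, i) = exp(-r*dt) * [p * V(k+1, i) + (1-p) * V(k+1, i+1)].
  V(1,0) = exp(-r*dt) * [p*0.424503 + (1-p)*0.070000] = 0.243834
  V(1,1) = exp(-r*dt) * [p*0.070000 + (1-p)*0.000000] = 0.034434
  V(0,0) = exp(-r*dt) * [p*0.243834 + (1-p)*0.034434] = 0.137169


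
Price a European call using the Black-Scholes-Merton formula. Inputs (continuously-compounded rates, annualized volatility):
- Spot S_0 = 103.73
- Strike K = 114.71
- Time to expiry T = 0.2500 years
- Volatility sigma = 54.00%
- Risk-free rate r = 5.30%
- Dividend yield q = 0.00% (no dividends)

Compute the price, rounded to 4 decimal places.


Answer: Price = 7.5132

Derivation:
d1 = (ln(S/K) + (r - q + 0.5*sigma^2) * T) / (sigma * sqrt(T)) = -0.18857717
d2 = d1 - sigma * sqrt(T) = -0.45857717
exp(-rT) = 0.98683739; exp(-qT) = 1.00000000
C = S_0 * exp(-qT) * N(d1) - K * exp(-rT) * N(d2)
N(d1) = 0.42521212; N(d2) = 0.32326892
C = 103.7300 * 1.00000000 * 0.42521212 - 114.7100 * 0.98683739 * 0.32326892 = 7.5132
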